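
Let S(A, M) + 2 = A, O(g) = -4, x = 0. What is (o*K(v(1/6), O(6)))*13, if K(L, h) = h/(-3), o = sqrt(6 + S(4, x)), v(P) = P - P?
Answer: 104*sqrt(2)/3 ≈ 49.026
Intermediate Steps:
v(P) = 0
S(A, M) = -2 + A
o = 2*sqrt(2) (o = sqrt(6 + (-2 + 4)) = sqrt(6 + 2) = sqrt(8) = 2*sqrt(2) ≈ 2.8284)
K(L, h) = -h/3 (K(L, h) = h*(-1/3) = -h/3)
(o*K(v(1/6), O(6)))*13 = ((2*sqrt(2))*(-1/3*(-4)))*13 = ((2*sqrt(2))*(4/3))*13 = (8*sqrt(2)/3)*13 = 104*sqrt(2)/3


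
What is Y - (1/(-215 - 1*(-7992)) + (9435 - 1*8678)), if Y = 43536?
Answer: 332692282/7777 ≈ 42779.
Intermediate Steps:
Y - (1/(-215 - 1*(-7992)) + (9435 - 1*8678)) = 43536 - (1/(-215 - 1*(-7992)) + (9435 - 1*8678)) = 43536 - (1/(-215 + 7992) + (9435 - 8678)) = 43536 - (1/7777 + 757) = 43536 - 1*5887190/7777 = 43536 - 5887190/7777 = 332692282/7777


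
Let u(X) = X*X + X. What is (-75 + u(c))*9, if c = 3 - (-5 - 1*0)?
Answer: -27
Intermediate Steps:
c = 8 (c = 3 - (-5 + 0) = 3 - 1*(-5) = 3 + 5 = 8)
u(X) = X + X² (u(X) = X² + X = X + X²)
(-75 + u(c))*9 = (-75 + 8*(1 + 8))*9 = (-75 + 8*9)*9 = (-75 + 72)*9 = -3*9 = -27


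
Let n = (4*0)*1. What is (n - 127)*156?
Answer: -19812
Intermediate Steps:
n = 0 (n = 0*1 = 0)
(n - 127)*156 = (0 - 127)*156 = -127*156 = -19812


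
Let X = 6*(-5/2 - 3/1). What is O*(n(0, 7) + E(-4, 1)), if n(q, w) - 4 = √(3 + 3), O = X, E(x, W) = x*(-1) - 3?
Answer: -165 - 33*√6 ≈ -245.83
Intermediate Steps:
E(x, W) = -3 - x (E(x, W) = -x - 3 = -3 - x)
X = -33 (X = 6*(-5*½ - 3*1) = 6*(-5/2 - 3) = 6*(-11/2) = -33)
O = -33
n(q, w) = 4 + √6 (n(q, w) = 4 + √(3 + 3) = 4 + √6)
O*(n(0, 7) + E(-4, 1)) = -33*((4 + √6) + (-3 - 1*(-4))) = -33*((4 + √6) + (-3 + 4)) = -33*((4 + √6) + 1) = -33*(5 + √6) = -165 - 33*√6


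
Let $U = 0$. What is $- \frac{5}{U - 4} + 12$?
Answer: $\frac{53}{4} \approx 13.25$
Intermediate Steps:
$- \frac{5}{U - 4} + 12 = - \frac{5}{0 - 4} + 12 = - \frac{5}{-4} + 12 = \left(-5\right) \left(- \frac{1}{4}\right) + 12 = \frac{5}{4} + 12 = \frac{53}{4}$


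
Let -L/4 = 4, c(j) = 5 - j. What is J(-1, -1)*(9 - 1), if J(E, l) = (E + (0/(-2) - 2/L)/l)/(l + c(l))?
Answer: -9/5 ≈ -1.8000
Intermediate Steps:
L = -16 (L = -4*4 = -16)
J(E, l) = E/5 + 1/(40*l) (J(E, l) = (E + (0/(-2) - 2/(-16))/l)/(l + (5 - l)) = (E + (0*(-½) - 2*(-1/16))/l)/5 = (E + (0 + ⅛)/l)*(⅕) = (E + 1/(8*l))*(⅕) = E/5 + 1/(40*l))
J(-1, -1)*(9 - 1) = ((⅕)*(-1) + (1/40)/(-1))*(9 - 1) = (-⅕ + (1/40)*(-1))*8 = (-⅕ - 1/40)*8 = -9/40*8 = -9/5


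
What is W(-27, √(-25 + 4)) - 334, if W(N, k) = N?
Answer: -361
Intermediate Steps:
W(-27, √(-25 + 4)) - 334 = -27 - 334 = -361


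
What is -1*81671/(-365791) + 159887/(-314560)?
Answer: -32794795857/115063216960 ≈ -0.28502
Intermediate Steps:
-1*81671/(-365791) + 159887/(-314560) = -81671*(-1/365791) + 159887*(-1/314560) = 81671/365791 - 159887/314560 = -32794795857/115063216960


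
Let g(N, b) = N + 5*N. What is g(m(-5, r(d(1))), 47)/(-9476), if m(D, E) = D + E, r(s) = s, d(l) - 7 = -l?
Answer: -3/4738 ≈ -0.00063318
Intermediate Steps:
d(l) = 7 - l
g(N, b) = 6*N
g(m(-5, r(d(1))), 47)/(-9476) = (6*(-5 + (7 - 1*1)))/(-9476) = (6*(-5 + (7 - 1)))*(-1/9476) = (6*(-5 + 6))*(-1/9476) = (6*1)*(-1/9476) = 6*(-1/9476) = -3/4738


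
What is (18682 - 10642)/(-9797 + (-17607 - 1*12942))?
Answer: -4020/20173 ≈ -0.19928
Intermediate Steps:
(18682 - 10642)/(-9797 + (-17607 - 1*12942)) = 8040/(-9797 + (-17607 - 12942)) = 8040/(-9797 - 30549) = 8040/(-40346) = 8040*(-1/40346) = -4020/20173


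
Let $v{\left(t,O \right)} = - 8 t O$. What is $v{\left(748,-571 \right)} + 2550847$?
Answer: $5967711$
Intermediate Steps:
$v{\left(t,O \right)} = - 8 O t$
$v{\left(748,-571 \right)} + 2550847 = \left(-8\right) \left(-571\right) 748 + 2550847 = 3416864 + 2550847 = 5967711$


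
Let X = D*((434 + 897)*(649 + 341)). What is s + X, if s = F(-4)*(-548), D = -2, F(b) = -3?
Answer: -2633736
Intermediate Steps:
X = -2635380 (X = -2*(434 + 897)*(649 + 341) = -2662*990 = -2*1317690 = -2635380)
s = 1644 (s = -3*(-548) = 1644)
s + X = 1644 - 2635380 = -2633736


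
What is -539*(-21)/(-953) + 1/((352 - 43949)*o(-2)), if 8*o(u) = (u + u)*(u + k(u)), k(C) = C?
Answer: -986949839/83095882 ≈ -11.877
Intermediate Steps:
o(u) = u**2/2 (o(u) = ((u + u)*(u + u))/8 = ((2*u)*(2*u))/8 = (4*u**2)/8 = u**2/2)
-539*(-21)/(-953) + 1/((352 - 43949)*o(-2)) = -539*(-21)/(-953) + 1/((352 - 43949)*(((1/2)*(-2)**2))) = 11319*(-1/953) + 1/((-43597)*(((1/2)*4))) = -11319/953 - 1/43597/2 = -11319/953 - 1/43597*1/2 = -11319/953 - 1/87194 = -986949839/83095882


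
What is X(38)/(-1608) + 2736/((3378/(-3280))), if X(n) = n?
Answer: -1202537417/452652 ≈ -2656.6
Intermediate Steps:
X(38)/(-1608) + 2736/((3378/(-3280))) = 38/(-1608) + 2736/((3378/(-3280))) = 38*(-1/1608) + 2736/((3378*(-1/3280))) = -19/804 + 2736/(-1689/1640) = -19/804 + 2736*(-1640/1689) = -19/804 - 1495680/563 = -1202537417/452652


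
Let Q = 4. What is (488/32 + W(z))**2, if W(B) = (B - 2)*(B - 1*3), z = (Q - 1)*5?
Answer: 469225/16 ≈ 29327.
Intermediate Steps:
z = 15 (z = (4 - 1)*5 = 3*5 = 15)
W(B) = (-3 + B)*(-2 + B) (W(B) = (-2 + B)*(B - 3) = (-2 + B)*(-3 + B) = (-3 + B)*(-2 + B))
(488/32 + W(z))**2 = (488/32 + (6 + 15**2 - 5*15))**2 = (488*(1/32) + (6 + 225 - 75))**2 = (61/4 + 156)**2 = (685/4)**2 = 469225/16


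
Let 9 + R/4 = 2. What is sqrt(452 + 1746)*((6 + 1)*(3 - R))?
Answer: 217*sqrt(2198) ≈ 10174.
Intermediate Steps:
R = -28 (R = -36 + 4*2 = -36 + 8 = -28)
sqrt(452 + 1746)*((6 + 1)*(3 - R)) = sqrt(452 + 1746)*((6 + 1)*(3 - 1*(-28))) = sqrt(2198)*(7*(3 + 28)) = sqrt(2198)*(7*31) = sqrt(2198)*217 = 217*sqrt(2198)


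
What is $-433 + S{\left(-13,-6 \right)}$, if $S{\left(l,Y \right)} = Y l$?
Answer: $-355$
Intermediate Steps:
$-433 + S{\left(-13,-6 \right)} = -433 - -78 = -433 + 78 = -355$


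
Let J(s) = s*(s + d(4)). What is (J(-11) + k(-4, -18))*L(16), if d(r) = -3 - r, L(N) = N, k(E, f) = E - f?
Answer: 3392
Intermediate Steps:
J(s) = s*(-7 + s) (J(s) = s*(s + (-3 - 1*4)) = s*(s + (-3 - 4)) = s*(s - 7) = s*(-7 + s))
(J(-11) + k(-4, -18))*L(16) = (-11*(-7 - 11) + (-4 - 1*(-18)))*16 = (-11*(-18) + (-4 + 18))*16 = (198 + 14)*16 = 212*16 = 3392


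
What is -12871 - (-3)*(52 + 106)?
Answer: -12397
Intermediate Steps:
-12871 - (-3)*(52 + 106) = -12871 - (-3)*158 = -12871 - 1*(-474) = -12871 + 474 = -12397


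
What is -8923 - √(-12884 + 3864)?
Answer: -8923 - 2*I*√2255 ≈ -8923.0 - 94.974*I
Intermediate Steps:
-8923 - √(-12884 + 3864) = -8923 - √(-9020) = -8923 - 2*I*√2255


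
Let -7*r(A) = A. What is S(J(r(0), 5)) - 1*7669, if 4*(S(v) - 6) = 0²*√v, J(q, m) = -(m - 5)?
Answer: -7663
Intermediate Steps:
r(A) = -A/7
J(q, m) = 5 - m (J(q, m) = -(-5 + m) = 5 - m)
S(v) = 6 (S(v) = 6 + (0²*√v)/4 = 6 + (0*√v)/4 = 6 + (¼)*0 = 6 + 0 = 6)
S(J(r(0), 5)) - 1*7669 = 6 - 1*7669 = 6 - 7669 = -7663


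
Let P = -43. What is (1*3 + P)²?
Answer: 1600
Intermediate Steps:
(1*3 + P)² = (1*3 - 43)² = (3 - 43)² = (-40)² = 1600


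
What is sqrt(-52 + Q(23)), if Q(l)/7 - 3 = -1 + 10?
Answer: 4*sqrt(2) ≈ 5.6569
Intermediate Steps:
Q(l) = 84 (Q(l) = 21 + 7*(-1 + 10) = 21 + 7*9 = 21 + 63 = 84)
sqrt(-52 + Q(23)) = sqrt(-52 + 84) = sqrt(32) = 4*sqrt(2)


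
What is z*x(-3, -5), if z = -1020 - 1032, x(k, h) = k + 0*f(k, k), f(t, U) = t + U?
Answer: 6156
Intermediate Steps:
f(t, U) = U + t
x(k, h) = k (x(k, h) = k + 0*(k + k) = k + 0*(2*k) = k + 0 = k)
z = -2052
z*x(-3, -5) = -2052*(-3) = 6156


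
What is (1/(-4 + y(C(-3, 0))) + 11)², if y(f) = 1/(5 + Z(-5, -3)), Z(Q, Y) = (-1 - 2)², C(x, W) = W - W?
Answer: 349281/3025 ≈ 115.46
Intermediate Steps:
C(x, W) = 0
Z(Q, Y) = 9 (Z(Q, Y) = (-3)² = 9)
y(f) = 1/14 (y(f) = 1/(5 + 9) = 1/14)
(1/(-4 + y(C(-3, 0))) + 11)² = (1/(-4 + 1/14) + 11)² = (1/(-55/14) + 11)² = (-14/55 + 11)² = (591/55)² = 349281/3025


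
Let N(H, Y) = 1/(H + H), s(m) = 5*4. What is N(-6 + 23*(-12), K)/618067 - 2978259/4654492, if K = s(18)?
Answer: -64886917379599/101406773720481 ≈ -0.63987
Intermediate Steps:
s(m) = 20
K = 20
N(H, Y) = 1/(2*H)
N(-6 + 23*(-12), K)/618067 - 2978259/4654492 = (1/(2*(-6 + 23*(-12))))/618067 - 2978259/4654492 = (1/(2*(-6 - 276)))*(1/618067) - 2978259*1/4654492 = ((½)/(-282))*(1/618067) - 2978259/4654492 = ((½)*(-1/282))*(1/618067) - 2978259/4654492 = -1/564*1/618067 - 2978259/4654492 = -1/348589788 - 2978259/4654492 = -64886917379599/101406773720481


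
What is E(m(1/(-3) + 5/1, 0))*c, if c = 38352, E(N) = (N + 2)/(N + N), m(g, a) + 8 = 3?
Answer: 57528/5 ≈ 11506.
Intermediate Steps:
m(g, a) = -5 (m(g, a) = -8 + 3 = -5)
E(N) = (2 + N)/(2*N) (E(N) = (2 + N)/((2*N)) = (2 + N)*(1/(2*N)) = (2 + N)/(2*N))
E(m(1/(-3) + 5/1, 0))*c = ((½)*(2 - 5)/(-5))*38352 = ((½)*(-⅕)*(-3))*38352 = (3/10)*38352 = 57528/5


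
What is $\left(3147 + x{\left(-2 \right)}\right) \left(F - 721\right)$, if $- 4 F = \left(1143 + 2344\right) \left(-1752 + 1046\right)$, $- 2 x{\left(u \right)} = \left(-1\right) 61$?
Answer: $\frac{7813275495}{4} \approx 1.9533 \cdot 10^{9}$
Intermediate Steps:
$x{\left(u \right)} = \frac{61}{2}$ ($x{\left(u \right)} = - \frac{\left(-1\right) 61}{2} = \left(- \frac{1}{2}\right) \left(-61\right) = \frac{61}{2}$)
$F = \frac{1230911}{2}$ ($F = - \frac{\left(1143 + 2344\right) \left(-1752 + 1046\right)}{4} = - \frac{3487 \left(-706\right)}{4} = \left(- \frac{1}{4}\right) \left(-2461822\right) = \frac{1230911}{2} \approx 6.1546 \cdot 10^{5}$)
$\left(3147 + x{\left(-2 \right)}\right) \left(F - 721\right) = \left(3147 + \frac{61}{2}\right) \left(\frac{1230911}{2} - 721\right) = \frac{6355}{2} \cdot \frac{1229469}{2} = \frac{7813275495}{4}$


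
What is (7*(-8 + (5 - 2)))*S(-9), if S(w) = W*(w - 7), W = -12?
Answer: -6720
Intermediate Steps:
S(w) = 84 - 12*w (S(w) = -12*(w - 7) = -12*(-7 + w) = 84 - 12*w)
(7*(-8 + (5 - 2)))*S(-9) = (7*(-8 + (5 - 2)))*(84 - 12*(-9)) = (7*(-8 + 3))*(84 + 108) = (7*(-5))*192 = -35*192 = -6720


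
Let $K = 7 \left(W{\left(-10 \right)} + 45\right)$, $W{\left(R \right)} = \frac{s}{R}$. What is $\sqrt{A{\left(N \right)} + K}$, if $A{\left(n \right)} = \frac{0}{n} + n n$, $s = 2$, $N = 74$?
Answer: $\frac{2 \sqrt{36185}}{5} \approx 76.089$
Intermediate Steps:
$W{\left(R \right)} = \frac{2}{R}$
$K = \frac{1568}{5}$ ($K = 7 \left(\frac{2}{-10} + 45\right) = 7 \left(2 \left(- \frac{1}{10}\right) + 45\right) = 7 \left(- \frac{1}{5} + 45\right) = 7 \cdot \frac{224}{5} = \frac{1568}{5} \approx 313.6$)
$A{\left(n \right)} = n^{2}$ ($A{\left(n \right)} = 0 + n^{2} = n^{2}$)
$\sqrt{A{\left(N \right)} + K} = \sqrt{74^{2} + \frac{1568}{5}} = \sqrt{5476 + \frac{1568}{5}} = \sqrt{\frac{28948}{5}} = \frac{2 \sqrt{36185}}{5}$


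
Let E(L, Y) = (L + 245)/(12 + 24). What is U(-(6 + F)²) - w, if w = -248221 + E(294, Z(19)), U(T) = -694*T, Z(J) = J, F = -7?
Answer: 8960401/36 ≈ 2.4890e+5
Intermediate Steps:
E(L, Y) = 245/36 + L/36 (E(L, Y) = (245 + L)/36 = (245 + L)*(1/36) = 245/36 + L/36)
w = -8935417/36 (w = -248221 + (245/36 + (1/36)*294) = -248221 + (245/36 + 49/6) = -248221 + 539/36 = -8935417/36 ≈ -2.4821e+5)
U(-(6 + F)²) - w = -(-694)*(6 - 7)² - 1*(-8935417/36) = -(-694)*(-1)² + 8935417/36 = -(-694) + 8935417/36 = -694*(-1) + 8935417/36 = 694 + 8935417/36 = 8960401/36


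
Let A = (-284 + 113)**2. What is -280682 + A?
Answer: -251441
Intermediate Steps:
A = 29241 (A = (-171)**2 = 29241)
-280682 + A = -280682 + 29241 = -251441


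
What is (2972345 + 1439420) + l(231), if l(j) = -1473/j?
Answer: 339705414/77 ≈ 4.4118e+6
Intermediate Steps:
(2972345 + 1439420) + l(231) = (2972345 + 1439420) - 1473/231 = 4411765 - 1473*1/231 = 4411765 - 491/77 = 339705414/77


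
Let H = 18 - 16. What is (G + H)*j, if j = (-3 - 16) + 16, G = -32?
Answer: 90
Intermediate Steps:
j = -3 (j = -19 + 16 = -3)
H = 2
(G + H)*j = (-32 + 2)*(-3) = -30*(-3) = 90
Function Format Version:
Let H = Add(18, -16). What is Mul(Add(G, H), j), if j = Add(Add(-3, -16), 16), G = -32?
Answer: 90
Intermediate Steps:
j = -3 (j = Add(-19, 16) = -3)
H = 2
Mul(Add(G, H), j) = Mul(Add(-32, 2), -3) = Mul(-30, -3) = 90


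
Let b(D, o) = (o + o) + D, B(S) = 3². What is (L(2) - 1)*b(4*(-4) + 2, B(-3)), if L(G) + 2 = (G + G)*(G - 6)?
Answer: -76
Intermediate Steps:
B(S) = 9
b(D, o) = D + 2*o (b(D, o) = 2*o + D = D + 2*o)
L(G) = -2 + 2*G*(-6 + G) (L(G) = -2 + (G + G)*(G - 6) = -2 + (2*G)*(-6 + G) = -2 + 2*G*(-6 + G))
(L(2) - 1)*b(4*(-4) + 2, B(-3)) = ((-2 - 12*2 + 2*2²) - 1)*((4*(-4) + 2) + 2*9) = ((-2 - 24 + 2*4) - 1)*((-16 + 2) + 18) = ((-2 - 24 + 8) - 1)*(-14 + 18) = (-18 - 1)*4 = -19*4 = -76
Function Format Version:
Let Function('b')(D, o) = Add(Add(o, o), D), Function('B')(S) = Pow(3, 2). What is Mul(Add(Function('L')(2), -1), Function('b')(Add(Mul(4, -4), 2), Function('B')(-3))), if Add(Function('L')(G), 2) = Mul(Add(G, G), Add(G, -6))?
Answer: -76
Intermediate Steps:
Function('B')(S) = 9
Function('b')(D, o) = Add(D, Mul(2, o)) (Function('b')(D, o) = Add(Mul(2, o), D) = Add(D, Mul(2, o)))
Function('L')(G) = Add(-2, Mul(2, G, Add(-6, G))) (Function('L')(G) = Add(-2, Mul(Add(G, G), Add(G, -6))) = Add(-2, Mul(Mul(2, G), Add(-6, G))) = Add(-2, Mul(2, G, Add(-6, G))))
Mul(Add(Function('L')(2), -1), Function('b')(Add(Mul(4, -4), 2), Function('B')(-3))) = Mul(Add(Add(-2, Mul(-12, 2), Mul(2, Pow(2, 2))), -1), Add(Add(Mul(4, -4), 2), Mul(2, 9))) = Mul(Add(Add(-2, -24, Mul(2, 4)), -1), Add(Add(-16, 2), 18)) = Mul(Add(Add(-2, -24, 8), -1), Add(-14, 18)) = Mul(Add(-18, -1), 4) = Mul(-19, 4) = -76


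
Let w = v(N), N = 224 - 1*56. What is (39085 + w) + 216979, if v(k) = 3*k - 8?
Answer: 256560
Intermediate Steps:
N = 168 (N = 224 - 56 = 168)
v(k) = -8 + 3*k
w = 496 (w = -8 + 3*168 = -8 + 504 = 496)
(39085 + w) + 216979 = (39085 + 496) + 216979 = 39581 + 216979 = 256560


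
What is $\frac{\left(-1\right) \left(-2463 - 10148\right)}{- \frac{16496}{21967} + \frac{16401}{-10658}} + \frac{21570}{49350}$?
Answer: $- \frac{971309020495021}{176375299415} \approx -5507.1$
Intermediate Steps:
$\frac{\left(-1\right) \left(-2463 - 10148\right)}{- \frac{16496}{21967} + \frac{16401}{-10658}} + \frac{21570}{49350} = \frac{\left(-1\right) \left(-12611\right)}{\left(-16496\right) \frac{1}{21967} + 16401 \left(- \frac{1}{10658}\right)} + 21570 \cdot \frac{1}{49350} = \frac{12611}{- \frac{16496}{21967} - \frac{16401}{10658}} + \frac{719}{1645} = \frac{12611}{- \frac{536095135}{234124286}} + \frac{719}{1645} = 12611 \left(- \frac{234124286}{536095135}\right) + \frac{719}{1645} = - \frac{2952541370746}{536095135} + \frac{719}{1645} = - \frac{971309020495021}{176375299415}$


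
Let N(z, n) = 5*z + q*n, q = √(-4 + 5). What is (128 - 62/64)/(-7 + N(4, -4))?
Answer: 1355/96 ≈ 14.115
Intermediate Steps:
q = 1 (q = √1 = 1)
N(z, n) = n + 5*z (N(z, n) = 5*z + 1*n = 5*z + n = n + 5*z)
(128 - 62/64)/(-7 + N(4, -4)) = (128 - 62/64)/(-7 + (-4 + 5*4)) = (128 - 62*1/64)/(-7 + (-4 + 20)) = (128 - 31/32)/(-7 + 16) = (4065/32)/9 = (⅑)*(4065/32) = 1355/96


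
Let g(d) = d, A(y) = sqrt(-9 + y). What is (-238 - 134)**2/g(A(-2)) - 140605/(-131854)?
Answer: 140605/131854 - 138384*I*sqrt(11)/11 ≈ 1.0664 - 41724.0*I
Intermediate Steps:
(-238 - 134)**2/g(A(-2)) - 140605/(-131854) = (-238 - 134)**2/(sqrt(-9 - 2)) - 140605/(-131854) = (-372)**2/(sqrt(-11)) - 140605*(-1/131854) = 138384/((I*sqrt(11))) + 140605/131854 = 138384*(-I*sqrt(11)/11) + 140605/131854 = -138384*I*sqrt(11)/11 + 140605/131854 = 140605/131854 - 138384*I*sqrt(11)/11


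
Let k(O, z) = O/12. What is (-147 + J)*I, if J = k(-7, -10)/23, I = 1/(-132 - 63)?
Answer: 40579/53820 ≈ 0.75398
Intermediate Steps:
I = -1/195 (I = 1/(-195) = -1/195 ≈ -0.0051282)
k(O, z) = O/12 (k(O, z) = O*(1/12) = O/12)
J = -7/276 (J = ((1/12)*(-7))/23 = -7/12*1/23 = -7/276 ≈ -0.025362)
(-147 + J)*I = (-147 - 7/276)*(-1/195) = -40579/276*(-1/195) = 40579/53820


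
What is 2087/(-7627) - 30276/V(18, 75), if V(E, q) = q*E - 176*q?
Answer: 34364017/15063325 ≈ 2.2813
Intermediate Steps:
V(E, q) = -176*q + E*q (V(E, q) = E*q - 176*q = -176*q + E*q)
2087/(-7627) - 30276/V(18, 75) = 2087/(-7627) - 30276*1/(75*(-176 + 18)) = 2087*(-1/7627) - 30276/(75*(-158)) = -2087/7627 - 30276/(-11850) = -2087/7627 - 30276*(-1/11850) = -2087/7627 + 5046/1975 = 34364017/15063325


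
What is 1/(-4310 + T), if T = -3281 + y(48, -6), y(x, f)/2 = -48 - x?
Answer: -1/7783 ≈ -0.00012849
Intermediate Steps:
y(x, f) = -96 - 2*x (y(x, f) = 2*(-48 - x) = -96 - 2*x)
T = -3473 (T = -3281 + (-96 - 2*48) = -3281 + (-96 - 96) = -3281 - 192 = -3473)
1/(-4310 + T) = 1/(-4310 - 3473) = 1/(-7783) = -1/7783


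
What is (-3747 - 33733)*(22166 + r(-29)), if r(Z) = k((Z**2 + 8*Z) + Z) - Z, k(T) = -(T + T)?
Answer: -788391800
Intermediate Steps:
k(T) = -2*T
r(Z) = -19*Z - 2*Z**2 (r(Z) = -2*((Z**2 + 8*Z) + Z) - Z = -2*(Z**2 + 9*Z) - Z = (-18*Z - 2*Z**2) - Z = -19*Z - 2*Z**2)
(-3747 - 33733)*(22166 + r(-29)) = (-3747 - 33733)*(22166 - 29*(-19 - 2*(-29))) = -37480*(22166 - 29*(-19 + 58)) = -37480*(22166 - 29*39) = -37480*(22166 - 1131) = -37480*21035 = -788391800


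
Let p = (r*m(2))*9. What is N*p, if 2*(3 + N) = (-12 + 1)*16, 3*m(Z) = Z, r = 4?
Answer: -2184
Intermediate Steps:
m(Z) = Z/3
p = 24 (p = (4*((⅓)*2))*9 = (4*(⅔))*9 = (8/3)*9 = 24)
N = -91 (N = -3 + ((-12 + 1)*16)/2 = -3 + (-11*16)/2 = -3 + (½)*(-176) = -3 - 88 = -91)
N*p = -91*24 = -2184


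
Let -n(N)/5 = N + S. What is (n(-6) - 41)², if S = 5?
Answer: 1296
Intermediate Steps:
n(N) = -25 - 5*N (n(N) = -5*(N + 5) = -5*(5 + N) = -25 - 5*N)
(n(-6) - 41)² = ((-25 - 5*(-6)) - 41)² = ((-25 + 30) - 41)² = (5 - 41)² = (-36)² = 1296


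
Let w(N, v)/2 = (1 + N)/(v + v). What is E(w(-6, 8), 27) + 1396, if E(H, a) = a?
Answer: 1423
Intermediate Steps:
w(N, v) = (1 + N)/v (w(N, v) = 2*((1 + N)/(v + v)) = 2*((1 + N)/((2*v))) = 2*((1 + N)*(1/(2*v))) = 2*((1 + N)/(2*v)) = (1 + N)/v)
E(w(-6, 8), 27) + 1396 = 27 + 1396 = 1423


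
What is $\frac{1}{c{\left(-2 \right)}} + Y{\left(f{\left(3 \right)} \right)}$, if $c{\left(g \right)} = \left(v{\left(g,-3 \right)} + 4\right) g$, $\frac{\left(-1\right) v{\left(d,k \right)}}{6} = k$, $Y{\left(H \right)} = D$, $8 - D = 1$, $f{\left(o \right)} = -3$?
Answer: $\frac{307}{44} \approx 6.9773$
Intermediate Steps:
$D = 7$ ($D = 8 - 1 = 7$)
$Y{\left(H \right)} = 7$
$v{\left(d,k \right)} = - 6 k$
$c{\left(g \right)} = 22 g$ ($c{\left(g \right)} = \left(\left(-6\right) \left(-3\right) + 4\right) g = \left(18 + 4\right) g = 22 g$)
$\frac{1}{c{\left(-2 \right)}} + Y{\left(f{\left(3 \right)} \right)} = \frac{1}{22 \left(-2\right)} + 7 = \frac{1}{-44} + 7 = - \frac{1}{44} + 7 = \frac{307}{44}$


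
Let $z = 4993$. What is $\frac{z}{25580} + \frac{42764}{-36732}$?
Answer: $- \frac{227625061}{234901140} \approx -0.96902$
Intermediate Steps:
$\frac{z}{25580} + \frac{42764}{-36732} = \frac{4993}{25580} + \frac{42764}{-36732} = 4993 \cdot \frac{1}{25580} + 42764 \left(- \frac{1}{36732}\right) = \frac{4993}{25580} - \frac{10691}{9183} = - \frac{227625061}{234901140}$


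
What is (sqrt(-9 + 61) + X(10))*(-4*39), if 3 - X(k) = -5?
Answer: -1248 - 312*sqrt(13) ≈ -2372.9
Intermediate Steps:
X(k) = 8 (X(k) = 3 - 1*(-5) = 3 + 5 = 8)
(sqrt(-9 + 61) + X(10))*(-4*39) = (sqrt(-9 + 61) + 8)*(-4*39) = (sqrt(52) + 8)*(-156) = (2*sqrt(13) + 8)*(-156) = (8 + 2*sqrt(13))*(-156) = -1248 - 312*sqrt(13)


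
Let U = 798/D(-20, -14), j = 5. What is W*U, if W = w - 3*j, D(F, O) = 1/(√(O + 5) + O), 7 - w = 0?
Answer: 89376 - 19152*I ≈ 89376.0 - 19152.0*I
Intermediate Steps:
w = 7 (w = 7 - 1*0 = 7 + 0 = 7)
D(F, O) = 1/(O + √(5 + O)) (D(F, O) = 1/(√(5 + O) + O) = 1/(O + √(5 + O)))
W = -8 (W = 7 - 3*5 = 7 - 15 = -8)
U = -11172 + 2394*I (U = 798/(1/(-14 + √(5 - 14))) = 798/(1/(-14 + √(-9))) = 798/(1/(-14 + 3*I)) = 798/(((-14 - 3*I)/205)) = 798*(-14 + 3*I) = -11172 + 2394*I ≈ -11172.0 + 2394.0*I)
W*U = -8*(-11172 + 2394*I) = 89376 - 19152*I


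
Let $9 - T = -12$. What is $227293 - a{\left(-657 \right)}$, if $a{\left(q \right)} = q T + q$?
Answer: $241747$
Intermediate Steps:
$T = 21$ ($T = 9 - -12 = 9 + 12 = 21$)
$a{\left(q \right)} = 22 q$ ($a{\left(q \right)} = q 21 + q = 21 q + q = 22 q$)
$227293 - a{\left(-657 \right)} = 227293 - 22 \left(-657\right) = 227293 - -14454 = 227293 + 14454 = 241747$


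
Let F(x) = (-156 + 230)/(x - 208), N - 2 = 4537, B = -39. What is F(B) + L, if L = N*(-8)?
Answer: -8969138/247 ≈ -36312.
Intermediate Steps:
N = 4539 (N = 2 + 4537 = 4539)
F(x) = 74/(-208 + x)
L = -36312 (L = 4539*(-8) = -36312)
F(B) + L = 74/(-208 - 39) - 36312 = 74/(-247) - 36312 = 74*(-1/247) - 36312 = -74/247 - 36312 = -8969138/247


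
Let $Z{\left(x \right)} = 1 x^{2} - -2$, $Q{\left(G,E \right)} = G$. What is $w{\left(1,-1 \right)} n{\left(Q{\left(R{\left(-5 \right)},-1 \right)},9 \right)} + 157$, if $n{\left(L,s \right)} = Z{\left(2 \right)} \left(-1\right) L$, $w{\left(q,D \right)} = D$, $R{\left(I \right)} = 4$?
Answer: $181$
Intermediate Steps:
$Z{\left(x \right)} = 2 + x^{2}$ ($Z{\left(x \right)} = x^{2} + 2 = 2 + x^{2}$)
$n{\left(L,s \right)} = - 6 L$ ($n{\left(L,s \right)} = \left(2 + 2^{2}\right) \left(-1\right) L = \left(2 + 4\right) \left(-1\right) L = 6 \left(-1\right) L = - 6 L$)
$w{\left(1,-1 \right)} n{\left(Q{\left(R{\left(-5 \right)},-1 \right)},9 \right)} + 157 = - \left(-6\right) 4 + 157 = \left(-1\right) \left(-24\right) + 157 = 24 + 157 = 181$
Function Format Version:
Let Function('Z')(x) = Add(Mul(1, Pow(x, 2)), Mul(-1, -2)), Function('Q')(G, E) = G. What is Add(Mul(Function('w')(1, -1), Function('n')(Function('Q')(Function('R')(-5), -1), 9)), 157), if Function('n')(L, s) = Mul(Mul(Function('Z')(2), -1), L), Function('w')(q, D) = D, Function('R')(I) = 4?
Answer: 181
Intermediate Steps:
Function('Z')(x) = Add(2, Pow(x, 2)) (Function('Z')(x) = Add(Pow(x, 2), 2) = Add(2, Pow(x, 2)))
Function('n')(L, s) = Mul(-6, L) (Function('n')(L, s) = Mul(Mul(Add(2, Pow(2, 2)), -1), L) = Mul(Mul(Add(2, 4), -1), L) = Mul(Mul(6, -1), L) = Mul(-6, L))
Add(Mul(Function('w')(1, -1), Function('n')(Function('Q')(Function('R')(-5), -1), 9)), 157) = Add(Mul(-1, Mul(-6, 4)), 157) = Add(Mul(-1, -24), 157) = Add(24, 157) = 181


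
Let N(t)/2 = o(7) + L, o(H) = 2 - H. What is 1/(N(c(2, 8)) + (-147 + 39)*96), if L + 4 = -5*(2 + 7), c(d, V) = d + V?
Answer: -1/10476 ≈ -9.5456e-5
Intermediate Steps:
c(d, V) = V + d
L = -49 (L = -4 - 5*(2 + 7) = -4 - 5*9 = -4 - 45 = -49)
N(t) = -108 (N(t) = 2*((2 - 1*7) - 49) = 2*((2 - 7) - 49) = 2*(-5 - 49) = 2*(-54) = -108)
1/(N(c(2, 8)) + (-147 + 39)*96) = 1/(-108 + (-147 + 39)*96) = 1/(-108 - 108*96) = 1/(-108 - 10368) = 1/(-10476) = -1/10476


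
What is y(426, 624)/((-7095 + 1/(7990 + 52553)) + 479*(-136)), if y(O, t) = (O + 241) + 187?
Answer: -25851861/2186782888 ≈ -0.011822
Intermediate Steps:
y(O, t) = 428 + O (y(O, t) = (241 + O) + 187 = 428 + O)
y(426, 624)/((-7095 + 1/(7990 + 52553)) + 479*(-136)) = (428 + 426)/((-7095 + 1/(7990 + 52553)) + 479*(-136)) = 854/((-7095 + 1/60543) - 65144) = 854/(-429552584/60543 - 65144) = 854/(-4373565776/60543) = 854*(-60543/4373565776) = -25851861/2186782888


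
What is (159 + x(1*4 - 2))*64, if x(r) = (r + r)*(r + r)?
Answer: 11200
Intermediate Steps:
x(r) = 4*r² (x(r) = (2*r)*(2*r) = 4*r²)
(159 + x(1*4 - 2))*64 = (159 + 4*(1*4 - 2)²)*64 = (159 + 4*(4 - 2)²)*64 = (159 + 4*2²)*64 = (159 + 4*4)*64 = (159 + 16)*64 = 175*64 = 11200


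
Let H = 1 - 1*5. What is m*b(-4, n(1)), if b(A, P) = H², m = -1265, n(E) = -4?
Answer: -20240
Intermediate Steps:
H = -4 (H = 1 - 5 = -4)
b(A, P) = 16 (b(A, P) = (-4)² = 16)
m*b(-4, n(1)) = -1265*16 = -20240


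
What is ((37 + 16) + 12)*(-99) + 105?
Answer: -6330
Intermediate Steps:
((37 + 16) + 12)*(-99) + 105 = (53 + 12)*(-99) + 105 = 65*(-99) + 105 = -6435 + 105 = -6330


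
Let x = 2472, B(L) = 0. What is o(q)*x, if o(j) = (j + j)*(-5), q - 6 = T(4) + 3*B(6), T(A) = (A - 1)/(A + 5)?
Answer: -156560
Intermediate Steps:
T(A) = (-1 + A)/(5 + A)
q = 19/3 (q = 6 + ((-1 + 4)/(5 + 4) + 3*0) = 6 + (3/9 + 0) = 6 + ((⅑)*3 + 0) = 6 + (⅓ + 0) = 6 + ⅓ = 19/3 ≈ 6.3333)
o(j) = -10*j (o(j) = (2*j)*(-5) = -10*j)
o(q)*x = -10*19/3*2472 = -190/3*2472 = -156560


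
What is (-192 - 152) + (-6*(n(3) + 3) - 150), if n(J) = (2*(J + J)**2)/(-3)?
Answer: -368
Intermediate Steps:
n(J) = -8*J**2/3 (n(J) = (2*(2*J)**2)*(-1/3) = (2*(4*J**2))*(-1/3) = (8*J**2)*(-1/3) = -8*J**2/3)
(-192 - 152) + (-6*(n(3) + 3) - 150) = (-192 - 152) + (-6*(-8/3*3**2 + 3) - 150) = -344 + (-6*(-8/3*9 + 3) - 150) = -344 + (-6*(-24 + 3) - 150) = -344 + (-6*(-21) - 150) = -344 + (126 - 150) = -344 - 24 = -368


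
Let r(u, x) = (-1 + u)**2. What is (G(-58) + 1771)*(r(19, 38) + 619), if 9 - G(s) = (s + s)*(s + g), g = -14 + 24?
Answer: -3572084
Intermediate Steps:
g = 10
G(s) = 9 - 2*s*(10 + s) (G(s) = 9 - (s + s)*(s + 10) = 9 - 2*s*(10 + s))
(G(-58) + 1771)*(r(19, 38) + 619) = ((9 - 20*(-58) - 2*(-58)**2) + 1771)*((-1 + 19)**2 + 619) = ((9 + 1160 - 2*3364) + 1771)*(18**2 + 619) = ((9 + 1160 - 6728) + 1771)*(324 + 619) = (-5559 + 1771)*943 = -3788*943 = -3572084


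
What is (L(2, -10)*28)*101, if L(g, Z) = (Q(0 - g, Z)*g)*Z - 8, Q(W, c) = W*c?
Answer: -1153824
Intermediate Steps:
L(g, Z) = -8 - Z²*g² (L(g, Z) = (((0 - g)*Z)*g)*Z - 8 = (((-g)*Z)*g)*Z - 8 = ((-Z*g)*g)*Z - 8 = (-Z*g²)*Z - 8 = -Z²*g² - 8 = -8 - Z²*g²)
(L(2, -10)*28)*101 = ((-8 - 1*(-10)²*2²)*28)*101 = ((-8 - 1*100*4)*28)*101 = ((-8 - 400)*28)*101 = -408*28*101 = -11424*101 = -1153824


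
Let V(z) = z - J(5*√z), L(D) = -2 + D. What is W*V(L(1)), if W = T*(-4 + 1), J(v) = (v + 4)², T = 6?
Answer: -144 + 720*I ≈ -144.0 + 720.0*I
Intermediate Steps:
J(v) = (4 + v)²
V(z) = z - (4 + 5*√z)²
W = -18 (W = 6*(-4 + 1) = 6*(-3) = -18)
W*V(L(1)) = -18*((-2 + 1) - (4 + 5*√(-2 + 1))²) = -18*(-1 - (4 + 5*√(-1))²) = -18*(-1 - (4 + 5*I)²) = 18 + 18*(4 + 5*I)²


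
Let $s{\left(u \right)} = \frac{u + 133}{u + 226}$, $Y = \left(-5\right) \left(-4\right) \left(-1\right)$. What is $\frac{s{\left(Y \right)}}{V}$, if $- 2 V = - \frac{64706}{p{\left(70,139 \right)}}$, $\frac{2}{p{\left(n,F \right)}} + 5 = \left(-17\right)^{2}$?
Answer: $\frac{113}{946389956} \approx 1.194 \cdot 10^{-7}$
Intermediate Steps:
$p{\left(n,F \right)} = \frac{1}{142}$ ($p{\left(n,F \right)} = \frac{2}{-5 + \left(-17\right)^{2}} = \frac{2}{-5 + 289} = \frac{2}{284} = 2 \cdot \frac{1}{284} = \frac{1}{142}$)
$Y = -20$ ($Y = 20 \left(-1\right) = -20$)
$s{\left(u \right)} = \frac{133 + u}{226 + u}$
$V = 4594126$ ($V = - \frac{\left(-64706\right) \frac{1}{\frac{1}{142}}}{2} = - \frac{\left(-64706\right) 142}{2} = \left(- \frac{1}{2}\right) \left(-9188252\right) = 4594126$)
$\frac{s{\left(Y \right)}}{V} = \frac{\frac{1}{226 - 20} \left(133 - 20\right)}{4594126} = \frac{1}{206} \cdot 113 \cdot \frac{1}{4594126} = \frac{113}{206} \cdot \frac{1}{4594126} = \frac{113}{946389956}$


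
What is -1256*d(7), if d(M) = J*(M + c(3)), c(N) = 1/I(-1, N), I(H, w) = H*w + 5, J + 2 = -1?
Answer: 28260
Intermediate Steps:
J = -3 (J = -2 - 1 = -3)
I(H, w) = 5 + H*w
c(N) = 1/(5 - N)
d(M) = -3/2 - 3*M (d(M) = -3*(M - 1/(-5 + 3)) = -3*(M - 1/(-2)) = -3*(M - 1*(-1/2)) = -3*(M + 1/2) = -3*(1/2 + M) = -3/2 - 3*M)
-1256*d(7) = -1256*(-3/2 - 3*7) = -1256*(-3/2 - 21) = -1256*(-45/2) = 28260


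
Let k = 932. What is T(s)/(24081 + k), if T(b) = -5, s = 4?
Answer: -5/25013 ≈ -0.00019990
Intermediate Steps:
T(s)/(24081 + k) = -5/(24081 + 932) = -5/25013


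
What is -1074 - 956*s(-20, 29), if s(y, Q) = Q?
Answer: -28798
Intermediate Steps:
-1074 - 956*s(-20, 29) = -1074 - 956*29 = -1074 - 27724 = -28798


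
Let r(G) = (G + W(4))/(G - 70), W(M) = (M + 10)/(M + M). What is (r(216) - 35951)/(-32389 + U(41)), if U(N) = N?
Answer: 20994513/18891232 ≈ 1.1113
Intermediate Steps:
W(M) = (10 + M)/(2*M) (W(M) = (10 + M)/((2*M)) = (10 + M)*(1/(2*M)) = (10 + M)/(2*M))
r(G) = (7/4 + G)/(-70 + G) (r(G) = (G + (1/2)*(10 + 4)/4)/(G - 70) = (G + (1/2)*(1/4)*14)/(-70 + G) = (G + 7/4)/(-70 + G) = (7/4 + G)/(-70 + G))
(r(216) - 35951)/(-32389 + U(41)) = ((7/4 + 216)/(-70 + 216) - 35951)/(-32389 + 41) = ((871/4)/146 - 35951)/(-32348) = ((1/146)*(871/4) - 35951)*(-1/32348) = (871/584 - 35951)*(-1/32348) = -20994513/584*(-1/32348) = 20994513/18891232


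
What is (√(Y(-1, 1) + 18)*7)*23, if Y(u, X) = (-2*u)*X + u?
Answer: 161*√19 ≈ 701.78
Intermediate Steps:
Y(u, X) = u - 2*X*u (Y(u, X) = -2*X*u + u = u - 2*X*u)
(√(Y(-1, 1) + 18)*7)*23 = (√(-(1 - 2*1) + 18)*7)*23 = (√(-(1 - 2) + 18)*7)*23 = (√(-1*(-1) + 18)*7)*23 = (√(1 + 18)*7)*23 = (√19*7)*23 = (7*√19)*23 = 161*√19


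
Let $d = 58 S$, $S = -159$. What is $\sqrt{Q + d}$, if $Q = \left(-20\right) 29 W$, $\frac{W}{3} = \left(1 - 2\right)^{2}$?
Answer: $3 i \sqrt{1218} \approx 104.7 i$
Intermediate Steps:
$W = 3$ ($W = 3 \left(1 - 2\right)^{2} = 3 \left(-1\right)^{2} = 3 \cdot 1 = 3$)
$Q = -1740$ ($Q = \left(-20\right) 29 \cdot 3 = \left(-580\right) 3 = -1740$)
$d = -9222$ ($d = 58 \left(-159\right) = -9222$)
$\sqrt{Q + d} = \sqrt{-1740 - 9222} = \sqrt{-10962} = 3 i \sqrt{1218}$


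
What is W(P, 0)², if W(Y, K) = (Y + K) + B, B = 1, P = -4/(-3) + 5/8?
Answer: 5041/576 ≈ 8.7517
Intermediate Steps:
P = 47/24 (P = -4*(-⅓) + 5*(⅛) = 4/3 + 5/8 = 47/24 ≈ 1.9583)
W(Y, K) = 1 + K + Y (W(Y, K) = (Y + K) + 1 = (K + Y) + 1 = 1 + K + Y)
W(P, 0)² = (1 + 0 + 47/24)² = (71/24)² = 5041/576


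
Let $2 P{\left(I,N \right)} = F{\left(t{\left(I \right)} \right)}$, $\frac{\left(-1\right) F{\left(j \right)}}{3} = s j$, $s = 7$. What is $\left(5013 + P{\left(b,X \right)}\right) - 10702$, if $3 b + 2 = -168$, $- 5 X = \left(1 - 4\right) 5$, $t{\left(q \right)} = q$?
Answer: $-5094$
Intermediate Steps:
$X = 3$ ($X = - \frac{\left(1 - 4\right) 5}{5} = - \frac{\left(-3\right) 5}{5} = \left(- \frac{1}{5}\right) \left(-15\right) = 3$)
$b = - \frac{170}{3}$ ($b = - \frac{2}{3} + \frac{1}{3} \left(-168\right) = - \frac{2}{3} - 56 = - \frac{170}{3} \approx -56.667$)
$F{\left(j \right)} = - 21 j$ ($F{\left(j \right)} = - 3 \cdot 7 j = - 21 j$)
$P{\left(I,N \right)} = - \frac{21 I}{2}$ ($P{\left(I,N \right)} = \frac{\left(-21\right) I}{2} = - \frac{21 I}{2}$)
$\left(5013 + P{\left(b,X \right)}\right) - 10702 = \left(5013 - -595\right) - 10702 = \left(5013 + 595\right) - 10702 = 5608 - 10702 = -5094$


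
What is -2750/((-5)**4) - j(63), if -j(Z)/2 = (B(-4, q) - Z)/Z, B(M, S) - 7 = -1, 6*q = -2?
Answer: -652/105 ≈ -6.2095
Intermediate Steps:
q = -1/3 (q = (1/6)*(-2) = -1/3 ≈ -0.33333)
B(M, S) = 6 (B(M, S) = 7 - 1 = 6)
j(Z) = -2*(6 - Z)/Z
-2750/((-5)**4) - j(63) = -2750/((-5)**4) - (2 - 12/63) = -2750/625 - (2 - 12*1/63) = -2750*1/625 - (2 - 4/21) = -22/5 - 1*38/21 = -22/5 - 38/21 = -652/105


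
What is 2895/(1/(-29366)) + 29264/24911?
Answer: -2117797924006/24911 ≈ -8.5015e+7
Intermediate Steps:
2895/(1/(-29366)) + 29264/24911 = 2895/(-1/29366) + 29264*(1/24911) = 2895*(-29366) + 29264/24911 = -85014570 + 29264/24911 = -2117797924006/24911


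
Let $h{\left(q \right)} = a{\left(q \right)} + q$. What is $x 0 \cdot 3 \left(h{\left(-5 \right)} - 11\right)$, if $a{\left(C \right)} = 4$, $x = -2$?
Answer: $0$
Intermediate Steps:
$h{\left(q \right)} = 4 + q$
$x 0 \cdot 3 \left(h{\left(-5 \right)} - 11\right) = \left(-2\right) 0 \cdot 3 \left(\left(4 - 5\right) - 11\right) = 0 \cdot 3 \left(-1 - 11\right) = 0 \left(-12\right) = 0$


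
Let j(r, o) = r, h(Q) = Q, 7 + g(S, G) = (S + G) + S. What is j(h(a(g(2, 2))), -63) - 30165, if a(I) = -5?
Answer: -30170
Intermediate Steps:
g(S, G) = -7 + G + 2*S (g(S, G) = -7 + ((S + G) + S) = -7 + ((G + S) + S) = -7 + (G + 2*S) = -7 + G + 2*S)
j(h(a(g(2, 2))), -63) - 30165 = -5 - 30165 = -30170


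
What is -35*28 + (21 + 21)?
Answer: -938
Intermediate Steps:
-35*28 + (21 + 21) = -980 + 42 = -938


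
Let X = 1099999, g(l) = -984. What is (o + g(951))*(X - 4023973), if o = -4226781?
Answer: 12361874938110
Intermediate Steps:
(o + g(951))*(X - 4023973) = (-4226781 - 984)*(1099999 - 4023973) = -4227765*(-2923974) = 12361874938110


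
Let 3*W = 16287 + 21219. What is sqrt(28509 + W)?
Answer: sqrt(41011) ≈ 202.51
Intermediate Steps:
W = 12502 (W = (16287 + 21219)/3 = (1/3)*37506 = 12502)
sqrt(28509 + W) = sqrt(28509 + 12502) = sqrt(41011)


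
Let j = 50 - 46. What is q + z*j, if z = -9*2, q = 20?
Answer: -52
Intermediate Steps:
z = -18
j = 4
q + z*j = 20 - 18*4 = 20 - 72 = -52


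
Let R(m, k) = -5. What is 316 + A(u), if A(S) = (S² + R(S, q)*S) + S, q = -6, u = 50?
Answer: 2616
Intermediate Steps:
A(S) = S² - 4*S (A(S) = (S² - 5*S) + S = S² - 4*S)
316 + A(u) = 316 + 50*(-4 + 50) = 316 + 50*46 = 316 + 2300 = 2616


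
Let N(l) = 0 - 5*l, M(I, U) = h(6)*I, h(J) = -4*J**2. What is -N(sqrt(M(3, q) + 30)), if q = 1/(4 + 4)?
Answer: 5*I*sqrt(402) ≈ 100.25*I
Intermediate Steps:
q = 1/8 ≈ 0.12500
M(I, U) = -144*I (M(I, U) = (-4*6**2)*I = (-4*36)*I = -144*I)
N(l) = -5*l
-N(sqrt(M(3, q) + 30)) = -(-5)*sqrt(-144*3 + 30) = -(-5)*sqrt(-432 + 30) = -(-5)*sqrt(-402) = -(-5)*I*sqrt(402) = 5*I*sqrt(402)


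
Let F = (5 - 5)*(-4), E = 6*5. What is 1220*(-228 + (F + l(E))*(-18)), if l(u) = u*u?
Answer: -20042160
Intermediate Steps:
E = 30
l(u) = u²
F = 0 (F = 0*(-4) = 0)
1220*(-228 + (F + l(E))*(-18)) = 1220*(-228 + (0 + 30²)*(-18)) = 1220*(-228 + (0 + 900)*(-18)) = 1220*(-228 + 900*(-18)) = 1220*(-228 - 16200) = 1220*(-16428) = -20042160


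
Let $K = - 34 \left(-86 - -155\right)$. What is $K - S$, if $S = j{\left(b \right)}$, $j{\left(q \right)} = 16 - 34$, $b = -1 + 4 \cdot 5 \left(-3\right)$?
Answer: $-2328$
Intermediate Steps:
$b = -61$ ($b = -1 + 20 \left(-3\right) = -1 - 60 = -61$)
$j{\left(q \right)} = -18$ ($j{\left(q \right)} = 16 - 34 = -18$)
$S = -18$
$K = -2346$ ($K = - 34 \left(-86 + 155\right) = \left(-34\right) 69 = -2346$)
$K - S = -2346 - -18 = -2346 + 18 = -2328$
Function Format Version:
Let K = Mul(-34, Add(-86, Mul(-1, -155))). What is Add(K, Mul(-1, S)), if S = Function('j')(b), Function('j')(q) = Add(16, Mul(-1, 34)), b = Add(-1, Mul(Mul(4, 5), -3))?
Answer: -2328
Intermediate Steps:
b = -61 (b = Add(-1, Mul(20, -3)) = Add(-1, -60) = -61)
Function('j')(q) = -18 (Function('j')(q) = Add(16, -34) = -18)
S = -18
K = -2346 (K = Mul(-34, Add(-86, 155)) = Mul(-34, 69) = -2346)
Add(K, Mul(-1, S)) = Add(-2346, Mul(-1, -18)) = Add(-2346, 18) = -2328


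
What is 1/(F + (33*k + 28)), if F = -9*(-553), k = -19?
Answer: 1/4378 ≈ 0.00022841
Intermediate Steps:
F = 4977
1/(F + (33*k + 28)) = 1/(4977 + (33*(-19) + 28)) = 1/(4977 + (-627 + 28)) = 1/(4977 - 599) = 1/4378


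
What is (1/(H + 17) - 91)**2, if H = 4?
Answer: 3648100/441 ≈ 8272.3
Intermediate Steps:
(1/(H + 17) - 91)**2 = (1/(4 + 17) - 91)**2 = (1/21 - 91)**2 = (-1910/21)**2 = 3648100/441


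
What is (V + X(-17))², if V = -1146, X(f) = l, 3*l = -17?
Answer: 11937025/9 ≈ 1.3263e+6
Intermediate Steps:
l = -17/3 (l = (⅓)*(-17) = -17/3 ≈ -5.6667)
X(f) = -17/3
(V + X(-17))² = (-1146 - 17/3)² = (-3455/3)² = 11937025/9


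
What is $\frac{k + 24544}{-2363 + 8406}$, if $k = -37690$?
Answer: $- \frac{13146}{6043} \approx -2.1754$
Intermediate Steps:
$\frac{k + 24544}{-2363 + 8406} = \frac{-37690 + 24544}{-2363 + 8406} = - \frac{13146}{6043}$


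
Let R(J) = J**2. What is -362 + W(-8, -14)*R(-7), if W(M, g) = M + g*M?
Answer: 4734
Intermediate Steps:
W(M, g) = M + M*g
-362 + W(-8, -14)*R(-7) = -362 - 8*(1 - 14)*(-7)**2 = -362 - 8*(-13)*49 = -362 + 104*49 = -362 + 5096 = 4734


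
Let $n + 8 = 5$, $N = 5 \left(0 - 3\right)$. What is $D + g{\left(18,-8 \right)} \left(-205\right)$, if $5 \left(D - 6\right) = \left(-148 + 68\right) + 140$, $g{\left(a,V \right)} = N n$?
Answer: $-9207$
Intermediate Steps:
$N = -15$ ($N = 5 \left(-3\right) = -15$)
$n = -3$ ($n = -8 + 5 = -3$)
$g{\left(a,V \right)} = 45$ ($g{\left(a,V \right)} = \left(-15\right) \left(-3\right) = 45$)
$D = 18$ ($D = 6 + \frac{\left(-148 + 68\right) + 140}{5} = 6 + \frac{-80 + 140}{5} = 6 + \frac{1}{5} \cdot 60 = 6 + 12 = 18$)
$D + g{\left(18,-8 \right)} \left(-205\right) = 18 + 45 \left(-205\right) = 18 - 9225 = -9207$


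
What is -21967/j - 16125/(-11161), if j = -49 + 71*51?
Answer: -187575187/39867092 ≈ -4.7050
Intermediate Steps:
j = 3572 (j = -49 + 3621 = 3572)
-21967/j - 16125/(-11161) = -21967/3572 - 16125/(-11161) = -21967*1/3572 - 16125*(-1/11161) = -21967/3572 + 16125/11161 = -187575187/39867092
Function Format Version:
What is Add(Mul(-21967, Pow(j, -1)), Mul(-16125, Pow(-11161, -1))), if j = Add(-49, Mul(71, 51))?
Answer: Rational(-187575187, 39867092) ≈ -4.7050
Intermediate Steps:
j = 3572 (j = Add(-49, 3621) = 3572)
Add(Mul(-21967, Pow(j, -1)), Mul(-16125, Pow(-11161, -1))) = Add(Mul(-21967, Pow(3572, -1)), Mul(-16125, Pow(-11161, -1))) = Add(Mul(-21967, Rational(1, 3572)), Mul(-16125, Rational(-1, 11161))) = Add(Rational(-21967, 3572), Rational(16125, 11161)) = Rational(-187575187, 39867092)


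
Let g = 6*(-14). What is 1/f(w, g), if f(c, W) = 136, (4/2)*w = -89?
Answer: 1/136 ≈ 0.0073529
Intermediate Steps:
g = -84
w = -89/2 (w = (1/2)*(-89) = -89/2 ≈ -44.500)
1/f(w, g) = 1/136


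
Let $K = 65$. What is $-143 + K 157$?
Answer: $10062$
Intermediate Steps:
$-143 + K 157 = -143 + 65 \cdot 157 = -143 + 10205 = 10062$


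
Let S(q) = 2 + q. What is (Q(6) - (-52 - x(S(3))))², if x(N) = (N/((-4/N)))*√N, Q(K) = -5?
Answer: 38469/16 - 1175*√5/2 ≈ 1090.6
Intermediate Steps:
x(N) = -N^(5/2)/4 (x(N) = (N*(-N/4))*√N = (-N²/4)*√N = -N^(5/2)/4)
(Q(6) - (-52 - x(S(3))))² = (-5 - (-52 - (-1)*(2 + 3)^(5/2)/4))² = (-5 - (-52 - (-1)*5^(5/2)/4))² = (-5 - (-52 - (-1)*25*√5/4))² = (-5 - (-52 - (-25)*√5/4))² = (-5 - (-52 + 25*√5/4))² = (-5 + (52 - 25*√5/4))² = (47 - 25*√5/4)²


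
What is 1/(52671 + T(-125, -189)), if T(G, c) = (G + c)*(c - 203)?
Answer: 1/175759 ≈ 5.6896e-6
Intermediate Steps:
T(G, c) = (-203 + c)*(G + c) (T(G, c) = (G + c)*(-203 + c) = (-203 + c)*(G + c))
1/(52671 + T(-125, -189)) = 1/(52671 + ((-189)² - 203*(-125) - 203*(-189) - 125*(-189))) = 1/(52671 + (35721 + 25375 + 38367 + 23625)) = 1/(52671 + 123088) = 1/175759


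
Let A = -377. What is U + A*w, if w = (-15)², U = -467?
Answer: -85292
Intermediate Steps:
w = 225
U + A*w = -467 - 377*225 = -467 - 84825 = -85292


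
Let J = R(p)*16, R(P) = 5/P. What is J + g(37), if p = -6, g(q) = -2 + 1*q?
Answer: 65/3 ≈ 21.667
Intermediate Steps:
g(q) = -2 + q
J = -40/3 (J = (5/(-6))*16 = (5*(-⅙))*16 = -⅚*16 = -40/3 ≈ -13.333)
J + g(37) = -40/3 + (-2 + 37) = -40/3 + 35 = 65/3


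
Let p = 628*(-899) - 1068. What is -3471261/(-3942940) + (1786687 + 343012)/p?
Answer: -321689565151/111514229080 ≈ -2.8847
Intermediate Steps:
p = -565640 (p = -564572 - 1068 = -565640)
-3471261/(-3942940) + (1786687 + 343012)/p = -3471261/(-3942940) + (1786687 + 343012)/(-565640) = -3471261*(-1/3942940) + 2129699*(-1/565640) = 3471261/3942940 - 2129699/565640 = -321689565151/111514229080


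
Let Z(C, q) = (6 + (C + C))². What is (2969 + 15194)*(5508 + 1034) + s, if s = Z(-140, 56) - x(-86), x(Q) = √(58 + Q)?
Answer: 118897422 - 2*I*√7 ≈ 1.189e+8 - 5.2915*I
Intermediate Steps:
Z(C, q) = (6 + 2*C)²
s = 75076 - 2*I*√7 (s = 4*(3 - 140)² - √(58 - 86) = 4*(-137)² - √(-28) = 4*18769 - 2*I*√7 = 75076 - 2*I*√7 ≈ 75076.0 - 5.2915*I)
(2969 + 15194)*(5508 + 1034) + s = (2969 + 15194)*(5508 + 1034) + (75076 - 2*I*√7) = 18163*6542 + (75076 - 2*I*√7) = 118822346 + (75076 - 2*I*√7) = 118897422 - 2*I*√7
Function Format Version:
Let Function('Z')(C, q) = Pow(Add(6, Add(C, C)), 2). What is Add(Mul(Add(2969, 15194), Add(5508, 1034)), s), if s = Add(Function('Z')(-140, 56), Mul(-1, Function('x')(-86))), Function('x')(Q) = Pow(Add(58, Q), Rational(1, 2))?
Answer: Add(118897422, Mul(-2, I, Pow(7, Rational(1, 2)))) ≈ Add(1.1890e+8, Mul(-5.2915, I))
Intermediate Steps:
Function('Z')(C, q) = Pow(Add(6, Mul(2, C)), 2)
s = Add(75076, Mul(-2, I, Pow(7, Rational(1, 2)))) (s = Add(Mul(4, Pow(Add(3, -140), 2)), Mul(-1, Pow(Add(58, -86), Rational(1, 2)))) = Add(Mul(4, Pow(-137, 2)), Mul(-1, Pow(-28, Rational(1, 2)))) = Add(Mul(4, 18769), Mul(-1, Mul(2, I, Pow(7, Rational(1, 2))))) = Add(75076, Mul(-2, I, Pow(7, Rational(1, 2)))) ≈ Add(75076., Mul(-5.2915, I)))
Add(Mul(Add(2969, 15194), Add(5508, 1034)), s) = Add(Mul(Add(2969, 15194), Add(5508, 1034)), Add(75076, Mul(-2, I, Pow(7, Rational(1, 2))))) = Add(Mul(18163, 6542), Add(75076, Mul(-2, I, Pow(7, Rational(1, 2))))) = Add(118822346, Add(75076, Mul(-2, I, Pow(7, Rational(1, 2))))) = Add(118897422, Mul(-2, I, Pow(7, Rational(1, 2))))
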